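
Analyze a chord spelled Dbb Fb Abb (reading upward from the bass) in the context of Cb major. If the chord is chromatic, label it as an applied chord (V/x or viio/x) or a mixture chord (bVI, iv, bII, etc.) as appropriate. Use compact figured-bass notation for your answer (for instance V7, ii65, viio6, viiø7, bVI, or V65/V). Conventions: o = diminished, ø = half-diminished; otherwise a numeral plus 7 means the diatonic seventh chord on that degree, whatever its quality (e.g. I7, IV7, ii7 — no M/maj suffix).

The pitches Dbb-Fb-Abb form a major triad rooted on Dbb.
Dbb is the lowered second degree of Cb major (diatonic 2 would be Db). This is the Neapolitan chord — a major triad on the lowered second degree.

bII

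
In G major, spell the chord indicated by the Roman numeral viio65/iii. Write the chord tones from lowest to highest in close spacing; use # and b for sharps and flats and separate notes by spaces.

viio65/iii is a secondary leading-tone chord. The target iii is B in G major; the applied chord is rooted a semitone below, on A#.
Building a fully diminished seventh chord on A# gives A#-C#-E-G.
The figured bass 65 indicates first inversion, placing the third (C#) in the bass: C#-E-G-A#.

C# E G A#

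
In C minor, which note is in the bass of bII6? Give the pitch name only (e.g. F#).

bII in C minor has root Db; the chord is Db-F-Ab.
The figure 6 means first inversion — the third is in the bass.

F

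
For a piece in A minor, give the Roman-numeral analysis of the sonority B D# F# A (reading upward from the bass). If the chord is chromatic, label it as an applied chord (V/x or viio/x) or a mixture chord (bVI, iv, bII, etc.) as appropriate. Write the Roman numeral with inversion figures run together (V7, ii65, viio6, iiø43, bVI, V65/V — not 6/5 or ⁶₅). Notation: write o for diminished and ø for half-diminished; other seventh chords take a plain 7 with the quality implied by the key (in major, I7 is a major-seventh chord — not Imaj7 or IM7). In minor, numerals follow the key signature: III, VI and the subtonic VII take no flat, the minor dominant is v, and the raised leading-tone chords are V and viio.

The pitches B-D#-F#-A form a dominant seventh chord rooted on B.
B is not a diatonic chord root with this quality in A minor, but it lies a perfect fifth above E (V), so the chord functions as an applied dominant of V.

V7/V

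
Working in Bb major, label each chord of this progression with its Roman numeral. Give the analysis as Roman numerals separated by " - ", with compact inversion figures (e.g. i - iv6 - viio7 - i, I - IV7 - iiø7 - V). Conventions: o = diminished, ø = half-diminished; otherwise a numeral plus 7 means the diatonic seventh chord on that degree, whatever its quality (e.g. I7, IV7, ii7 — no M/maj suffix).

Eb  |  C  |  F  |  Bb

IV - V/V - V - I

Eb has root Eb, degree 4 in Bb major, so IV.
C: chromatic; C is V of V, so V/V.
F: major triad on F = scale degree 5 → V.
Bb has root Bb, degree 1 in Bb major, so I.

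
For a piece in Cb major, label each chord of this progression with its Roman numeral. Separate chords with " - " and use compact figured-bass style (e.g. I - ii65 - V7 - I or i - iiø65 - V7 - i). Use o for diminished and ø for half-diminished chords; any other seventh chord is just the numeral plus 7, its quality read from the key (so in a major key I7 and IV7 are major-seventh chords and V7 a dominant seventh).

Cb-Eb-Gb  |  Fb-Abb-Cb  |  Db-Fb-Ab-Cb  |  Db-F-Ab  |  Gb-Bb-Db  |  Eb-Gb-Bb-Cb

I - iv - ii7 - V/V - V - I65

Cb-Eb-Gb has root Cb, degree 1 in Cb major, so I.
Fb-Abb-Cb is non-diatonic — iv, a mixture chord from Cb minor.
Db-Fb-Ab-Cb has root Db, degree 2 in Cb major, so ii7.
Db-F-Ab: chromatic; Db is V of V, so V/V.
Gb-Bb-Db has root Gb, degree 5 in Cb major, so V.
Eb-Gb-Bb-Cb: root Cb is the tonic; major seventh chord there is I65.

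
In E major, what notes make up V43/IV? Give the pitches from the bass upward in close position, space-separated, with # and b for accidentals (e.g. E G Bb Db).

B D E G#

The slash means an applied dominant: we want the dominant of IV. In E major, IV is A major, and its dominant is built on E.
Building a dominant seventh chord on E gives E-G#-B-D.
The figured bass 43 indicates second inversion, placing the fifth (B) in the bass: B-D-E-G#.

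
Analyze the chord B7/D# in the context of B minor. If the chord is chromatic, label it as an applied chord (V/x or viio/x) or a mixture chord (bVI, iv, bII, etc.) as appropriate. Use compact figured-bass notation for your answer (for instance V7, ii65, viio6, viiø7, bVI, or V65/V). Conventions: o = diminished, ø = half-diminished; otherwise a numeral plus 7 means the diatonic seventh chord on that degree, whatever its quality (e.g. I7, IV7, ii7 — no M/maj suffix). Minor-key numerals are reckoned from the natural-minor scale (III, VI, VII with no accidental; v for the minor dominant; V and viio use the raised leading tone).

V65/iv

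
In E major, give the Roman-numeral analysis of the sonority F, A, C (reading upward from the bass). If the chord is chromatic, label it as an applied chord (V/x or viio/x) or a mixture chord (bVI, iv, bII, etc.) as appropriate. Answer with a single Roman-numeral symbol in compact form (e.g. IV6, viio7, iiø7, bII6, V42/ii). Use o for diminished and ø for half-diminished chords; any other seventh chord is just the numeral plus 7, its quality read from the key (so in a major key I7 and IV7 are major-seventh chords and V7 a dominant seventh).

bII

Stacked in thirds the chord is F-A-C: a major triad on F.
F is the lowered second degree of E major (diatonic 2 would be F#). This is the Neapolitan chord — a major triad on the lowered second degree.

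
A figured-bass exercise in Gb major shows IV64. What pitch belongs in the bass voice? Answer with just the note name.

Gb

IV in Gb major has root Cb; the chord is Cb-Eb-Gb.
The figure 64 means second inversion — the fifth is in the bass.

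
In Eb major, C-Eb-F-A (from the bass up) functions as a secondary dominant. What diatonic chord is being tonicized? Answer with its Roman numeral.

V

The chord is a dominant seventh chord on F.
A dominant resolves down a perfect fifth: F → Bb. In Eb major, Bb is scale degree 5, i.e. V.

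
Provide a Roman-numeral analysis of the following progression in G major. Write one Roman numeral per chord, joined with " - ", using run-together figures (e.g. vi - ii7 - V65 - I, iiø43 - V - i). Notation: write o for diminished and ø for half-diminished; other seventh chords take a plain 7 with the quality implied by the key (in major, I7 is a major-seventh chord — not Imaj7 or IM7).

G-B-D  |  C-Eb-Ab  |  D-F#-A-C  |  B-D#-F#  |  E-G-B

G-B-D: major triad on G = scale degree 1 → I.
C-Eb-Ab: major triad on Ab — chromatic; Ab is the lowered second degree, so this is the Neapolitan sixth, bII6 (third, C, in the bass — hence the 6).
D-F#-A-C: root D is the dominant; dominant seventh chord there is V7.
B-D#-F#: a major triad on B, the applied dominant of vi → V/vi.
E-G-B: minor triad on E = scale degree 6 → vi.

I - bII6 - V7 - V/vi - vi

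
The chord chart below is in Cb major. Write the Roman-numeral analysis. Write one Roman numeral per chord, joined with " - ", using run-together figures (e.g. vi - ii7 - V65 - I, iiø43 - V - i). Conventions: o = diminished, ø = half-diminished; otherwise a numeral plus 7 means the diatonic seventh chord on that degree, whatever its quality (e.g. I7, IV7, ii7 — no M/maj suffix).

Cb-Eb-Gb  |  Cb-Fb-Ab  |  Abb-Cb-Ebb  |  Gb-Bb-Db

Cb-Eb-Gb has root Cb, degree 1 in Cb major, so I.
Cb-Fb-Ab has root Fb, degree 4 in Cb major, so IV64.
Abb-Cb-Ebb: major triad on Abb — chromatic; bVI (borrowed from the parallel minor).
Gb-Bb-Db has root Gb, degree 5 in Cb major, so V.

I - IV64 - bVI - V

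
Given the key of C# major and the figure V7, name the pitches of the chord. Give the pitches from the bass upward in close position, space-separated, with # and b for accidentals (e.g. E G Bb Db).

G# B# D# F#

In C# major, the dominant is G#, and the diatonic chord built there is a dominant seventh chord.
Stacking thirds from G# gives G#-B#-D#-F#.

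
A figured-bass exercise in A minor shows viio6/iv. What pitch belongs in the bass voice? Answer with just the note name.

The applied chord viio6/iv is rooted on C#: C#-E-G.
The figure 6 means first inversion — the third is in the bass.

E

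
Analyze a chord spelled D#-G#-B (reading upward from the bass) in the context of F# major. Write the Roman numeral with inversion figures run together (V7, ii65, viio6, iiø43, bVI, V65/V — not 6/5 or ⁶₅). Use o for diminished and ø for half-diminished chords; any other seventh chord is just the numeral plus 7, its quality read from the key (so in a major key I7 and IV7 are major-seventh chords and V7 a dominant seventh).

Stacked in thirds the chord is G#-B-D#: a minor triad on G#.
In F# major, G# is the supertonic; the diatonic minor triad there is ii.
With D# in the bass the chord is in second inversion, so the figured bass is 64.

ii64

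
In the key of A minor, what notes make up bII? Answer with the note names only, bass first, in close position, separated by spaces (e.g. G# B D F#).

Bb D F

Scale degree 2 in A minor is B; lowering it a half step gives Bb. bII is the Neapolitan chord — a major triad on the lowered second degree.
So the chord is Bb-D-F.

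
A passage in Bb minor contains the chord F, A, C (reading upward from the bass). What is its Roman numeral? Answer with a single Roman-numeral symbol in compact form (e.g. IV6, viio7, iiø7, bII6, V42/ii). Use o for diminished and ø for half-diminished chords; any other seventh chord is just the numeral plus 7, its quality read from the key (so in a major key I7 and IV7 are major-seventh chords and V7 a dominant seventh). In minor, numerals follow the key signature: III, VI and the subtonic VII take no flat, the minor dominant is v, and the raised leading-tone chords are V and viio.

V

Stacked in thirds the chord is F-A-C: a major triad on F.
In Bb minor, F is the dominant; the diatonic major triad there is V.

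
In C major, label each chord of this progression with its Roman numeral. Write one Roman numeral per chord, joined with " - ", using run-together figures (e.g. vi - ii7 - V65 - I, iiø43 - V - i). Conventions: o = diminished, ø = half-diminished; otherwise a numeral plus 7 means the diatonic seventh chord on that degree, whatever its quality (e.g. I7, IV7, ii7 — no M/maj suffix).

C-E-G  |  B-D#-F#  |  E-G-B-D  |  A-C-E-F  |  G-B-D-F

C-E-G: major triad on C = scale degree 1 → I.
B-D#-F#: chromatic; B is V of iii, so V/iii.
E-G-B-D: minor seventh chord on E = scale degree 3 → iii7.
A-C-E-F: root F is the subdominant; major seventh chord there is IV65.
G-B-D-F: root G is the dominant; dominant seventh chord there is V7.

I - V/iii - iii7 - IV65 - V7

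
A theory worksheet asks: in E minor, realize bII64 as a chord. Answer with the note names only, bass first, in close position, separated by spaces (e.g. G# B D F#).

C F A

bII64 is the Neapolitan chord — a major triad on the lowered second degree. In E minor that root is F.
So the chord is F-A-C.
The figured bass 64 indicates second inversion, placing the fifth (C) in the bass: C-F-A.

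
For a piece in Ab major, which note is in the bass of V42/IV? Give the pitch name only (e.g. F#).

The applied chord V42/IV is rooted on Ab: Ab-C-Eb-Gb.
The figure 42 means third inversion — the seventh is in the bass.

Gb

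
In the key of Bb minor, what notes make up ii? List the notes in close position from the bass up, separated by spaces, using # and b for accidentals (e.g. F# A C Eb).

Scale degree 2 in Bb minor is C; here the chord built on it is altered to a minor triad. ii is the minor supertonic, borrowed from the parallel major (the Dorian ii).
So the chord is C-Eb-G.

C Eb G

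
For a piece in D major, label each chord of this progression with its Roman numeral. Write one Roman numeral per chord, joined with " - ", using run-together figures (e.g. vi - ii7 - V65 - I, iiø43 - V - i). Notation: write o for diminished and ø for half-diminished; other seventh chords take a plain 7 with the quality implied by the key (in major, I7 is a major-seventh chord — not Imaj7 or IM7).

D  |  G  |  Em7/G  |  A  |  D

D: root D is the tonic; major triad there is I.
G: root G is the subdominant; major triad there is IV.
Em7/G: root E is the supertonic; minor seventh chord there is ii65.
A has root A, degree 5 in D major, so V.
D has root D, degree 1 in D major, so I.

I - IV - ii65 - V - I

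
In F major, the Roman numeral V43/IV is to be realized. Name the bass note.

The applied chord V43/IV is rooted on F: F-A-C-Eb.
The figure 43 means second inversion — the fifth is in the bass.

C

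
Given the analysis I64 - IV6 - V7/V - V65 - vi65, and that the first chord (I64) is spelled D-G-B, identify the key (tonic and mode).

G major

The anchor chord is a major triad on G, labeled I64.
If G is scale degree 1 and the mode makes that degree carry a major triad, the tonic is G and the mode is major.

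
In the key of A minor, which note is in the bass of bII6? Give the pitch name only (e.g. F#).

bII in A minor has root Bb; the chord is Bb-D-F.
The figure 6 means first inversion — the third is in the bass.

D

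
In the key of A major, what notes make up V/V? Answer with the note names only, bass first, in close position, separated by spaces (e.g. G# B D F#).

B D# F#

The slash means an applied dominant: we want the dominant of V. In A major, V is E major, and its dominant is built on B.
Building a major triad on B gives B-D#-F#.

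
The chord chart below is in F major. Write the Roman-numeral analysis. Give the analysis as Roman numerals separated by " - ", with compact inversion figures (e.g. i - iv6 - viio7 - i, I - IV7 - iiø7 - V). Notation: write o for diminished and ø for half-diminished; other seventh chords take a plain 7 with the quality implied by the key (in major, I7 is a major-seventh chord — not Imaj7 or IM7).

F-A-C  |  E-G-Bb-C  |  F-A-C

F-A-C has root F, degree 1 in F major, so I.
E-G-Bb-C: root C is the dominant; dominant seventh chord there is V65.
F-A-C: root F is the tonic; major triad there is I.

I - V65 - I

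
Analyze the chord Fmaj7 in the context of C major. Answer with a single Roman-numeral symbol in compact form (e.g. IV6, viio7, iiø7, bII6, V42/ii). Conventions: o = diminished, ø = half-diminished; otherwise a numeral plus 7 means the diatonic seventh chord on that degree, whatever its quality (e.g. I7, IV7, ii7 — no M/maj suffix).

The pitches F-A-C-E form a major seventh chord rooted on F.
In C major, F is the subdominant; the diatonic major seventh chord there is IV7.

IV7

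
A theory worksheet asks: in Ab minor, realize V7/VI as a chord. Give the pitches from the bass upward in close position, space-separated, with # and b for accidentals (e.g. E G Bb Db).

Cb Eb Gb Bbb

The slash means an applied dominant: we want the dominant of VI. In Ab minor, VI is Fb major, and its dominant is built on Cb.
Building a dominant seventh chord on Cb gives Cb-Eb-Gb-Bbb.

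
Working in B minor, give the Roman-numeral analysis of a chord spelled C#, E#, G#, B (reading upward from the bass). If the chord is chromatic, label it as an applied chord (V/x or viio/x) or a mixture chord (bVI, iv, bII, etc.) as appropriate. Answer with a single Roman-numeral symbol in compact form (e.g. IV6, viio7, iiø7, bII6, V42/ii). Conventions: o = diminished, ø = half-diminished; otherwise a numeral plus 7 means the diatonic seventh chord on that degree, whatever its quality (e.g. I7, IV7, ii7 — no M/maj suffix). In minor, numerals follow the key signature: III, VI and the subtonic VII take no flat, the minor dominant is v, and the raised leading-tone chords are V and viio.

The pitches C#-E#-G#-B form a dominant seventh chord rooted on C#.
C# is not a diatonic chord root with this quality in B minor, but it lies a perfect fifth above F# (V), so the chord functions as an applied dominant of V.

V7/V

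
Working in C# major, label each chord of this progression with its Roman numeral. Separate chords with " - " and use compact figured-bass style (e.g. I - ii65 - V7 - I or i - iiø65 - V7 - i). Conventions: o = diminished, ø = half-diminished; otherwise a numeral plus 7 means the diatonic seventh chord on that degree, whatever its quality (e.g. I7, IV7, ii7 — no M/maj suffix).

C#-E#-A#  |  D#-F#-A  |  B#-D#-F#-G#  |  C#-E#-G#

vi6 - iio - V65 - I

C#-E#-A#: minor triad on A# = scale degree 6 → vi6.
D#-F#-A: diminished triad on D# — chromatic; iio (borrowed from the parallel minor).
B#-D#-F#-G#: root G# is the dominant; dominant seventh chord there is V65.
C#-E#-G# has root C#, degree 1 in C# major, so I.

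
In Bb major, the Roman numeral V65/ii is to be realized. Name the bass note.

The applied chord V65/ii is rooted on G: G-B-D-F.
The figure 65 means first inversion — the third is in the bass.

B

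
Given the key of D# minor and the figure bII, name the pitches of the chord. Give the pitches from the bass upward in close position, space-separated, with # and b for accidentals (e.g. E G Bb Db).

E G# B

bII is the Neapolitan chord — a major triad on the lowered second degree. In D# minor that root is E.
So the chord is E-G#-B.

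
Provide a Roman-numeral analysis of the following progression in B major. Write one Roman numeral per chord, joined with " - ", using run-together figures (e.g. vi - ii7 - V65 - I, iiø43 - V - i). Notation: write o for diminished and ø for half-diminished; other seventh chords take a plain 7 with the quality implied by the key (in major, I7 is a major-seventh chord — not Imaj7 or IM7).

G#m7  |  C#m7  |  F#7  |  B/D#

G#m7 has root G#, degree 6 in B major, so vi7.
C#m7 has root C#, degree 2 in B major, so ii7.
F#7 has root F#, degree 5 in B major, so V7.
B/D#: root B is the tonic; major triad there is I6.

vi7 - ii7 - V7 - I6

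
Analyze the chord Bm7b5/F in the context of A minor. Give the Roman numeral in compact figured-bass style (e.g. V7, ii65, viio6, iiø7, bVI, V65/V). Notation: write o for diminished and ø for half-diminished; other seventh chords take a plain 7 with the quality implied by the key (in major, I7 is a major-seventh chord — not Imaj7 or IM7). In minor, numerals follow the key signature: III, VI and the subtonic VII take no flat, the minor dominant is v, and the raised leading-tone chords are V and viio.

iiø43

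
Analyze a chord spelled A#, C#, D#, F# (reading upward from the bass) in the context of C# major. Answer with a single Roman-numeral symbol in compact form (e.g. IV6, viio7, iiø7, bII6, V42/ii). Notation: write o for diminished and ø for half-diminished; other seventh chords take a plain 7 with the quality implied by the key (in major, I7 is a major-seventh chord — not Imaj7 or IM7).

Stacked in thirds the chord is D#-F#-A#-C#: a minor seventh chord on D#.
In C# major, D# is the supertonic; the diatonic minor seventh chord there is ii7.
With A# in the bass the chord is in second inversion, so the figured bass is 43.

ii43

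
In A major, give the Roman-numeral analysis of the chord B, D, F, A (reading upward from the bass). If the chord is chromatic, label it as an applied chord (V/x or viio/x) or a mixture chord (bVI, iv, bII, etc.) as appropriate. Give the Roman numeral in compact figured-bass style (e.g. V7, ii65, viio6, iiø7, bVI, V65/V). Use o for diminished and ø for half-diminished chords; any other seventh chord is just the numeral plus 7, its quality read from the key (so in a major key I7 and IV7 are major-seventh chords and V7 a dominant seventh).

iiø7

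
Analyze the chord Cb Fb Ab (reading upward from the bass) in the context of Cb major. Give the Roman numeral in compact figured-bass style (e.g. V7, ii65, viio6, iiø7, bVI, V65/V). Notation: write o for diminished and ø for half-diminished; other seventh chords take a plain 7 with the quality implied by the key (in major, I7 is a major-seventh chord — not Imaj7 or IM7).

IV64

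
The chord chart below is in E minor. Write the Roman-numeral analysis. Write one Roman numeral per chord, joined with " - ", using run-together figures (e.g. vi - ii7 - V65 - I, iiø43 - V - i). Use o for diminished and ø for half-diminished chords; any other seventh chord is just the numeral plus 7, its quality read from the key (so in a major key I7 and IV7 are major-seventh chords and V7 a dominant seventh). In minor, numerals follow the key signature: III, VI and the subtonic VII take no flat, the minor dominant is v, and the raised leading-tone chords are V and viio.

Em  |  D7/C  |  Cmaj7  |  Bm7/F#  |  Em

i - VII42 - VI7 - v43 - i

Em: root E is the tonic; minor triad there is i.
D7/C: root D is the subtonic; dominant seventh chord there is VII42.
Cmaj7: root C is the submediant; major seventh chord there is VI7.
Bm7/F#: root B is the dominant; minor seventh chord there is v43.
Em: root E is the tonic; minor triad there is i.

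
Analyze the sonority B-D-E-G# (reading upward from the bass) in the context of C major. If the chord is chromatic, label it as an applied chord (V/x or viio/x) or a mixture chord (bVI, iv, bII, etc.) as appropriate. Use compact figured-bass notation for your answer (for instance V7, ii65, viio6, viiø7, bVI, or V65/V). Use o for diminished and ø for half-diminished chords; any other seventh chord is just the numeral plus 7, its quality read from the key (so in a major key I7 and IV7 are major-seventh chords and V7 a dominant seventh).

V43/vi

The pitches E-G#-B-D form a dominant seventh chord rooted on E.
E is not a diatonic chord root with this quality in C major, but it lies a perfect fifth above A (vi), so the chord functions as an applied dominant of vi.
With B in the bass the chord is in second inversion, so the figured bass is 43.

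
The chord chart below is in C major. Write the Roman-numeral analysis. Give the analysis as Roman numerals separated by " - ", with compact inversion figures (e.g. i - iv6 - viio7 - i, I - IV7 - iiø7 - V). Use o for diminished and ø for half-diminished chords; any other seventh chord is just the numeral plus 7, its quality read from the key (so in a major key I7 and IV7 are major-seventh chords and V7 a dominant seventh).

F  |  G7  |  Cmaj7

F: major triad on F = scale degree 4 → IV.
G7: dominant seventh chord on G = scale degree 5 → V7.
Cmaj7: major seventh chord on C = scale degree 1 → I7.

IV - V7 - I7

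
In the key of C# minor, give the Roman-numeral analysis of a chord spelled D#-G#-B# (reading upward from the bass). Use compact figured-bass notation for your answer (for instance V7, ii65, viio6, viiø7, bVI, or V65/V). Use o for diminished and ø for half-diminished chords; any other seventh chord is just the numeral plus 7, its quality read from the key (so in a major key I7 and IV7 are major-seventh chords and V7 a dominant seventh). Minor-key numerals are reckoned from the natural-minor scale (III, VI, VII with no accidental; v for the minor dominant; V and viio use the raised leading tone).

V64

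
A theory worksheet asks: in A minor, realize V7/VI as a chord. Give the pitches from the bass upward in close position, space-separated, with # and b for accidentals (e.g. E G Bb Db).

C E G Bb

The slash means an applied dominant: we want the dominant of VI. In A minor, VI is F major, and its dominant is built on C.
Building a dominant seventh chord on C gives C-E-G-Bb.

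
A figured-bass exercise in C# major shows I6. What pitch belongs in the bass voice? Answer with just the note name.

E#

I in C# major has root C#; the chord is C#-E#-G#.
The figure 6 means first inversion — the third is in the bass.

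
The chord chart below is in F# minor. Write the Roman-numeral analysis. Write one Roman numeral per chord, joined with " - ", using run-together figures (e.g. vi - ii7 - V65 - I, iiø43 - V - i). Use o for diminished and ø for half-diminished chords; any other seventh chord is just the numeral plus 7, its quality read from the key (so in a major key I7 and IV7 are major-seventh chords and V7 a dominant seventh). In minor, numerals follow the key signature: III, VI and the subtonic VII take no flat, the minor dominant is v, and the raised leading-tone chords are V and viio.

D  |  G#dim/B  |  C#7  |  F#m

D has root D, degree 6 in F# minor, so VI.
G#dim/B: diminished triad on G# = scale degree 2 → iio6.
C#7 has root C#, degree 5 in F# minor, so V7.
F#m: minor triad on F# = scale degree 1 → i.

VI - iio6 - V7 - i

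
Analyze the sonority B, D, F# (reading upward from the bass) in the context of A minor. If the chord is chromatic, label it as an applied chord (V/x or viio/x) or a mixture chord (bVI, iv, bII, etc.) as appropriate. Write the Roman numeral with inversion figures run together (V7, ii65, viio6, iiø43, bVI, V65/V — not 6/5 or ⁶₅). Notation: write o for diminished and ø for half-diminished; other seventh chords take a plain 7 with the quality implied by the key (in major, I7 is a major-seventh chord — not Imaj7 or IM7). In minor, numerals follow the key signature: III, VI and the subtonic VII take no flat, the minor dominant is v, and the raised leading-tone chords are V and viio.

The pitches B-D-F# form a minor triad rooted on B.
B is the second degree of A minor. This is the minor supertonic, borrowed from the parallel major (the Dorian ii).

ii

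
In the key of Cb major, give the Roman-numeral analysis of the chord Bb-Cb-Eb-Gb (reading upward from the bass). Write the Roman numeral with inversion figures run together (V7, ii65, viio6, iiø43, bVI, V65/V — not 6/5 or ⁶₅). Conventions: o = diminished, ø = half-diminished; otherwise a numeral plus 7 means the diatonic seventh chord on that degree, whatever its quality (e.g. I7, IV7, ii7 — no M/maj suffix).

The pitches Cb-Eb-Gb-Bb form a major seventh chord rooted on Cb.
In Cb major, Cb is the tonic; the diatonic major seventh chord there is I7.
With Bb in the bass the chord is in third inversion, so the figured bass is 42.

I42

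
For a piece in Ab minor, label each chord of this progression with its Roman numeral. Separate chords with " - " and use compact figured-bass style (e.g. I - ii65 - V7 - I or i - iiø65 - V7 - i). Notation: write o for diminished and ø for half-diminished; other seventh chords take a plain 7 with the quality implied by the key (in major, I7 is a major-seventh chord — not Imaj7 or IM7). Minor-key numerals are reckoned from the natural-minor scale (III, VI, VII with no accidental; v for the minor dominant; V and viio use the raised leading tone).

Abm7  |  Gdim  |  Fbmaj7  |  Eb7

i7 - viio - VI7 - V7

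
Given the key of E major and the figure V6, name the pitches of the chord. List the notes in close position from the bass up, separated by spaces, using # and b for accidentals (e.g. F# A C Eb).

In E major, the fifth degree is B, and the diatonic chord built there is a major triad.
Stacking thirds from B gives B-D#-F#.
With the 6 figure the chord is in first inversion; from the bass D# upward in close position it reads D#-F#-B.

D# F# B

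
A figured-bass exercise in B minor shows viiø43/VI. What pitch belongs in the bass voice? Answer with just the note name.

C

The applied chord viiø43/VI is rooted on F#: F#-A-C-E.
The figure 43 means second inversion — the fifth is in the bass.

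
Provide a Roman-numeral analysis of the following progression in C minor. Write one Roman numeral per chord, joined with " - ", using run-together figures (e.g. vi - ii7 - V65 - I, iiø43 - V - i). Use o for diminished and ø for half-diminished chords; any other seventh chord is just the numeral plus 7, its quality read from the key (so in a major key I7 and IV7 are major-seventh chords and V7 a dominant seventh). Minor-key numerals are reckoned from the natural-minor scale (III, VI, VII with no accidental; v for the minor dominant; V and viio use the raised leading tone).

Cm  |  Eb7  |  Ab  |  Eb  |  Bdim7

Cm: minor triad on C = scale degree 1 → i.
Eb7 is the secondary dominant of VI (dominant seventh chord on Eb): V7/VI.
Ab has root Ab, degree 6 in C minor, so VI.
Eb: major triad on Eb = scale degree 3 → III.
Bdim7: fully diminished seventh chord on B = scale degree 7 → viio7.

i - V7/VI - VI - III - viio7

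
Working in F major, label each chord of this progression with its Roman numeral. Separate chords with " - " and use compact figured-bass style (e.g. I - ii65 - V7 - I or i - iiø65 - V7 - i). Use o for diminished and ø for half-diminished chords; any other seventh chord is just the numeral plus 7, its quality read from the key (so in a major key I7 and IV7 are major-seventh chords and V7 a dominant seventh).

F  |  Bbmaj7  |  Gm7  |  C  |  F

I - IV7 - ii7 - V - I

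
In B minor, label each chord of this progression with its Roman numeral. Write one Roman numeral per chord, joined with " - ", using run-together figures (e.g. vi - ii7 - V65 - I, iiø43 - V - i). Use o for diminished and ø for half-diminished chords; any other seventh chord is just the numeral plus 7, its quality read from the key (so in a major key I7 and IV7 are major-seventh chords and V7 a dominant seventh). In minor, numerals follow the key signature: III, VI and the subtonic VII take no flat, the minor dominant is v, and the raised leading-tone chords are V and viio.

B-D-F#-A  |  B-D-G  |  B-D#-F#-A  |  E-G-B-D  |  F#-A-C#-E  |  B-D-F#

B-D-F#-A: minor seventh chord on B = scale degree 1 → i7.
B-D-G: root G is the submediant; major triad there is VI6.
B-D#-F#-A is the secondary dominant of iv (dominant seventh chord on B): V7/iv.
E-G-B-D: root E is the subdominant; minor seventh chord there is iv7.
F#-A-C#-E: root F# is the dominant; minor seventh chord there is v7.
B-D-F#: minor triad on B = scale degree 1 → i.

i7 - VI6 - V7/iv - iv7 - v7 - i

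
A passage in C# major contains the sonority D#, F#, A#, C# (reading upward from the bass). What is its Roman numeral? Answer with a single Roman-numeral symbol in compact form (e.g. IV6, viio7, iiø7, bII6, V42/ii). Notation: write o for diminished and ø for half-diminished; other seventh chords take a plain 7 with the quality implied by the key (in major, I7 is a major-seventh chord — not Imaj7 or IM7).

ii7

Stacked in thirds the chord is D#-F#-A#-C#: a minor seventh chord on D#.
D# is scale degree 2 in C# major, and a minor seventh chord on that degree is written ii7.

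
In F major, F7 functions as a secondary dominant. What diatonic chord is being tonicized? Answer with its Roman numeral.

IV

The chord is a dominant seventh chord on F.
A dominant resolves down a perfect fifth: F → Bb. In F major, Bb is scale degree 4, i.e. IV.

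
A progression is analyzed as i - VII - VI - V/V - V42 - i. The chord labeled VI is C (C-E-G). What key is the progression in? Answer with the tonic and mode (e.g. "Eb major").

E minor

The anchor chord is a major triad on C, labeled VI.
Counting down 5 scale steps from C places the tonic on E; a major triad on degree 6 is diatonic only in minor.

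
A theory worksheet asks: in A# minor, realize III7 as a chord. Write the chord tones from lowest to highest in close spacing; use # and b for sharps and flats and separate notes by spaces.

C# E# G# B#

The numeral's case and figure indicate a major seventh chord. In A# minor its root, scale degree 3, is C#.
Stacking thirds from C# gives C#-E#-G#-B#.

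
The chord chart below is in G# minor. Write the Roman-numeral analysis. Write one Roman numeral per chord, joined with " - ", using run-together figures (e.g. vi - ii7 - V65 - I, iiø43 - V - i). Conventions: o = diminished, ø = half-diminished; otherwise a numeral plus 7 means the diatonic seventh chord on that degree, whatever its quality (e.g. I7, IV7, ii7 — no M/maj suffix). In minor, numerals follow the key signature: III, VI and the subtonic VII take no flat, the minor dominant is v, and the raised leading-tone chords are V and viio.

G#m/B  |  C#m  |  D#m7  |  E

G#m/B has root G#, degree 1 in G# minor, so i6.
C#m: minor triad on C# = scale degree 4 → iv.
D#m7: root D# is the dominant; minor seventh chord there is v7.
E: root E is the submediant; major triad there is VI.

i6 - iv - v7 - VI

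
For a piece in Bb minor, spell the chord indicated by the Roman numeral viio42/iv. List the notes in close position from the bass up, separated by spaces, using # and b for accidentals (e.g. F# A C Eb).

Cb D F Ab

viio42/iv is a secondary leading-tone chord. The target iv is Eb in Bb minor; the applied chord is rooted a semitone below, on D.
Building a fully diminished seventh chord on D gives D-F-Ab-Cb.
The figured bass 42 indicates third inversion, placing the seventh (Cb) in the bass: Cb-D-F-Ab.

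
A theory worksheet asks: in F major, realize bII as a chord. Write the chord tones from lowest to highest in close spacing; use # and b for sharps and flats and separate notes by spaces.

Scale degree 2 in F major is G; lowering it a half step gives Gb. bII is the Neapolitan chord — a major triad on the lowered second degree.
So the chord is Gb-Bb-Db, a major triad.

Gb Bb Db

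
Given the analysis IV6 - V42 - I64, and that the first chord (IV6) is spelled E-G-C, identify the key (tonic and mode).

G major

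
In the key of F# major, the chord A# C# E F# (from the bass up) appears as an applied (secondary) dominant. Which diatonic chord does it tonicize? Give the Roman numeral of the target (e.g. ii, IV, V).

IV

The chord is a dominant seventh chord on F#.
A dominant resolves down a perfect fifth: F# → B. In F# major, B is scale degree 4, i.e. IV.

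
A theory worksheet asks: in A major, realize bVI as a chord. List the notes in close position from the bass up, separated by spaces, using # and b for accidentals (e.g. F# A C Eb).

F A C

Scale degree 6 in A major is F#; lowering it a half step gives F. bVI is a major triad on the lowered sixth degree, borrowed from the parallel minor.
So the chord is F-A-C.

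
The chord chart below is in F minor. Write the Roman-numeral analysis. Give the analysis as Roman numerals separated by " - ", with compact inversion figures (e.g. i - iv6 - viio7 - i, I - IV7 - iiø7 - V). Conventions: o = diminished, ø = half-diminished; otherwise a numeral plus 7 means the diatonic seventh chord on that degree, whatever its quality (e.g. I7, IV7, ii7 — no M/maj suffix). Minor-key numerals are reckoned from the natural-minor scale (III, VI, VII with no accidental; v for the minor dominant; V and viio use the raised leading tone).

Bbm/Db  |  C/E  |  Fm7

iv6 - V6 - i7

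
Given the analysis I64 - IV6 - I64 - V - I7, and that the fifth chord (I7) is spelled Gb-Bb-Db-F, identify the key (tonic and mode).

Gb major

I7 is given as Gb-Bb-Db-F — a major seventh chord with root Gb.
If Gb is scale degree 1 and the mode makes that degree carry a major seventh chord, the tonic is Gb and the mode is major.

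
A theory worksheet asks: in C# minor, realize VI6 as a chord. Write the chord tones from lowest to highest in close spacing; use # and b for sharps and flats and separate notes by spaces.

In C# minor, scale degree 6 is A, and the diatonic chord built there is a major triad.
That chord is spelled A-C#-E.
With the 6 figure the chord is in first inversion; from the bass C# upward in close position it reads C#-E-A.

C# E A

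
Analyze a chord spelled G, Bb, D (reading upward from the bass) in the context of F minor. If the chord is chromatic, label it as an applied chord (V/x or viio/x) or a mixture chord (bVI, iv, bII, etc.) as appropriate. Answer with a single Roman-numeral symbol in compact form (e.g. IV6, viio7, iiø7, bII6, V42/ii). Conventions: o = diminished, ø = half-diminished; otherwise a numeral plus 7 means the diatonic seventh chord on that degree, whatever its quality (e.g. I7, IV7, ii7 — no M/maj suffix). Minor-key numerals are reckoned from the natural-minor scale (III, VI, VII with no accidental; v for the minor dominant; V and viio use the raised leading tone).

Stacked in thirds the chord is G-Bb-D: a minor triad on G.
G is the second degree of F minor. This is the minor supertonic, borrowed from the parallel major (the Dorian ii).

ii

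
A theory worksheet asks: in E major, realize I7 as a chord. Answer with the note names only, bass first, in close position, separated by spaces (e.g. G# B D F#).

E G# B D#

In E major, scale degree 1 is E, and the diatonic chord built there is a major seventh chord.
Stacking thirds from E gives E-G#-B-D#.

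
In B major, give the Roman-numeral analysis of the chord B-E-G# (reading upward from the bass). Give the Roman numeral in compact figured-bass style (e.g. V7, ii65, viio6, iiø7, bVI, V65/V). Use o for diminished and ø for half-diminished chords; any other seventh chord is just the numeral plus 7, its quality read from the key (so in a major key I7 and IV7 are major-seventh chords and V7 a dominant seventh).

IV64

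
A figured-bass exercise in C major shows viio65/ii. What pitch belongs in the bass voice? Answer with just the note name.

E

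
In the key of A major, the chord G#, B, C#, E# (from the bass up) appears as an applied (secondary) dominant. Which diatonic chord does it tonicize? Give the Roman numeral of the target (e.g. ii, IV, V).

vi

The chord is a dominant seventh chord on C#.
A dominant resolves down a perfect fifth: C# → F#. In A major, F# is scale degree 6, i.e. vi.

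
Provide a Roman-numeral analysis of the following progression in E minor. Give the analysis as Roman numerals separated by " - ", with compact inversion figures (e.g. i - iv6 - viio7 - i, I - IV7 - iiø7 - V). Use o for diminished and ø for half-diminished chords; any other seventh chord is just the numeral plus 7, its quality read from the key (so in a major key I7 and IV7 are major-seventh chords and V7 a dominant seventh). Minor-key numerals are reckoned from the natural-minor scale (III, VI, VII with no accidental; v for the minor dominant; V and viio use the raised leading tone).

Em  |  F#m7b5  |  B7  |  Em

i - iiø7 - V7 - i

Em: root E is the tonic; minor triad there is i.
F#m7b5: root F# is the supertonic; half-diminished seventh chord there is iiø7.
B7 has root B, degree 5 in E minor, so V7.
Em: minor triad on E = scale degree 1 → i.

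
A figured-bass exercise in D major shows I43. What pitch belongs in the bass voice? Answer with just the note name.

A

I in D major has root D; the chord is D-F#-A-C#.
The figure 43 means second inversion — the fifth is in the bass.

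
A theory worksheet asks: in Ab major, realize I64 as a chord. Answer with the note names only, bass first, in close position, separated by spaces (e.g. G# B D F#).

In Ab major, scale degree 1 is Ab, and the diatonic chord built there is a major triad.
That chord is spelled Ab-C-Eb.
The figured bass 64 indicates second inversion, placing the fifth (Eb) in the bass: Eb-Ab-C.

Eb Ab C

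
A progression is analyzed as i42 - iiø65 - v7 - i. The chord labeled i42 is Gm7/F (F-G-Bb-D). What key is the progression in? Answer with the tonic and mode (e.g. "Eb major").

The chord Gm7/F is a minor seventh chord rooted on G; its label is i42.
If G is scale degree 1 and the mode makes that degree carry a minor seventh chord, the tonic is G and the mode is minor.

G minor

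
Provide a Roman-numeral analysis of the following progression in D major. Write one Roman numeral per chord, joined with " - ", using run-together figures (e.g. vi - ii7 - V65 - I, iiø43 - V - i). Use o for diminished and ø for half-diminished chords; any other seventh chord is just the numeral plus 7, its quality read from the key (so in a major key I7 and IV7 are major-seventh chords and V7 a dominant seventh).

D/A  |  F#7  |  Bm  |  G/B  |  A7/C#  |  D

D/A has root D, degree 1 in D major, so I64.
F#7: a dominant seventh chord on F#, the applied dominant of vi → V7/vi.
Bm: minor triad on B = scale degree 6 → vi.
G/B: major triad on G = scale degree 4 → IV6.
A7/C#: dominant seventh chord on A = scale degree 5 → V65.
D: major triad on D = scale degree 1 → I.

I64 - V7/vi - vi - IV6 - V65 - I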